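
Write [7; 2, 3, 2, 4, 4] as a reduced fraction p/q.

2231/300

Fold from the inside: start with 4/1.
  4 + 1/4 = 17/4
  2 + 4/17 = 38/17
  3 + 17/38 = 131/38
  2 + 38/131 = 300/131
  7 + 131/300 = 2231/300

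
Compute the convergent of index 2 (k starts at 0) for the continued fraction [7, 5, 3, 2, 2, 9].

Using pₖ = aₖpₖ₋₁ + pₖ₋₂, qₖ = aₖqₖ₋₁ + qₖ₋₂ (with p₋₁=1, p₋₂=0, q₋₁=0, q₋₂=1):
  k=0: a=7, p=7, q=1
  k=1: a=5, p=36, q=5
  k=2: a=3, p=115, q=16

115/16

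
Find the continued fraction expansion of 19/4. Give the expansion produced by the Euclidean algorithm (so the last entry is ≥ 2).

19 = 4×4 + 3
4 = 1×3 + 1
3 = 3×1 + 0  (stop)
So 19/4 = [4; 1, 3].

[4; 1, 3]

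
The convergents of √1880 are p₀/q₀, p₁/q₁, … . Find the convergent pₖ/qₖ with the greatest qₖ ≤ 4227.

√1880 = [43; 2, 1, 3, 1, 2, 86, …] (period length 6).
Convergents:
  p_0/q_0 = 43/1
  p_1/q_1 = 87/2
  p_2/q_2 = 130/3
  p_3/q_3 = 477/11
  p_4/q_4 = 607/14
  p_5/q_5 = 1691/39
  p_6/q_6 = 146033/3368
  p_7/q_7 = 293757/6775
q_6 = 3368 ≤ 4227 < 6775 = q_7, so the answer is 146033/3368.

146033/3368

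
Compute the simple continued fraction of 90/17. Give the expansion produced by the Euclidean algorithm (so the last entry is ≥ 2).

[5; 3, 2, 2]

90 = 5·17 + 5
17 = 3·5 + 2
5 = 2·2 + 1
2 = 2·1 + 0  (stop)
So 90/17 = [5; 3, 2, 2].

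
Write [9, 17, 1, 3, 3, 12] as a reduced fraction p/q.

25747/2843

Fold from the inside: start with 12/1.
  3 + 1/12 = 37/12
  3 + 12/37 = 123/37
  1 + 37/123 = 160/123
  17 + 123/160 = 2843/160
  9 + 160/2843 = 25747/2843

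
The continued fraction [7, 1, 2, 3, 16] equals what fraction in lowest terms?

Fold from the inside: start with 16/1.
  3 + 1/16 = 49/16
  2 + 16/49 = 114/49
  1 + 49/114 = 163/114
  7 + 114/163 = 1255/163

1255/163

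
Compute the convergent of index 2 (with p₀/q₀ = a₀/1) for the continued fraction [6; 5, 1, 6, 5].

Using pₖ = aₖpₖ₋₁ + pₖ₋₂, qₖ = aₖqₖ₋₁ + qₖ₋₂ (with p₋₁=1, p₋₂=0, q₋₁=0, q₋₂=1):
  k=0: a=6, p=6, q=1
  k=1: a=5, p=31, q=5
  k=2: a=1, p=37, q=6

37/6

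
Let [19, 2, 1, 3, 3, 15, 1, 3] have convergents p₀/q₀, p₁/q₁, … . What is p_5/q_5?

10668/551

Using pₖ = aₖpₖ₋₁ + pₖ₋₂, qₖ = aₖqₖ₋₁ + qₖ₋₂ (with p₋₁=1, p₋₂=0, q₋₁=0, q₋₂=1):
  k=0: a=19, p=19, q=1
  k=1: a=2, p=39, q=2
  k=2: a=1, p=58, q=3
  k=3: a=3, p=213, q=11
  k=4: a=3, p=697, q=36
  k=5: a=15, p=10668, q=551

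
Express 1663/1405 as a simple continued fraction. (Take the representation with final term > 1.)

1663 = 1*1405 + 258
1405 = 5*258 + 115
258 = 2*115 + 28
115 = 4*28 + 3
28 = 9*3 + 1
3 = 3*1 + 0  (stop)
So 1663/1405 = [1; 5, 2, 4, 9, 3].

[1; 5, 2, 4, 9, 3]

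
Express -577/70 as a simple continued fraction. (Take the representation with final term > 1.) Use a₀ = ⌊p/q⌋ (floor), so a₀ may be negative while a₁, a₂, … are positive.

[-9; 1, 3, 8, 2]

-577 = -9·70 + 53
70 = 1·53 + 17
53 = 3·17 + 2
17 = 8·2 + 1
2 = 2·1 + 0  (stop)
So -577/70 = [-9; 1, 3, 8, 2].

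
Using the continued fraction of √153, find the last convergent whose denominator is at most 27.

√153 = [12; 2, 1, 2, 2, 2, 1, 2, 24, …] (period length 8).
Convergents:
  p_0/q_0 = 12/1
  p_1/q_1 = 25/2
  p_2/q_2 = 37/3
  p_3/q_3 = 99/8
  p_4/q_4 = 235/19
  p_5/q_5 = 569/46
q_4 = 19 ≤ 27 < 46 = q_5, so the answer is 235/19.

235/19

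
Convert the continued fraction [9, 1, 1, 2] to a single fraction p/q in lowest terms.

Fold from the inside: start with 2/1.
  1 + 1/2 = 3/2
  1 + 2/3 = 5/3
  9 + 3/5 = 48/5

48/5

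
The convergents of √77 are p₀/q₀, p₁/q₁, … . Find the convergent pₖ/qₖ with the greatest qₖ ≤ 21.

√77 = [8; 1, 3, 2, 3, 1, 16, …] (period length 6).
Convergents:
  p_0/q_0 = 8/1
  p_1/q_1 = 9/1
  p_2/q_2 = 35/4
  p_3/q_3 = 79/9
  p_4/q_4 = 272/31
q_3 = 9 ≤ 21 < 31 = q_4, so the answer is 79/9.

79/9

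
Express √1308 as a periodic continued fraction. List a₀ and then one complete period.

[36; 6, 72]

a₀ = ⌊√1308⌋ = 36.
With m₀=0, d₀=1 and mₖ₊₁ = dₖaₖ − mₖ, dₖ₊₁ = (n − mₖ₊₁²)/dₖ, aₖ₊₁ = ⌊(a₀+mₖ₊₁)/dₖ₊₁⌋:
  k=1: m=36, d=12, a=6
  k=2: m=36, d=1, a=72
d=1 and a=2a₀=72 at k=2, so the next step gives (m, d) = (36, 12) again — its k=1 value — and the period has length 2.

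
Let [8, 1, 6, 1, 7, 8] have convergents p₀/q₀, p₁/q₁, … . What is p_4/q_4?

559/63

Using pₖ = aₖpₖ₋₁ + pₖ₋₂, qₖ = aₖqₖ₋₁ + qₖ₋₂ (with p₋₁=1, p₋₂=0, q₋₁=0, q₋₂=1):
  k=0: a=8, p=8, q=1
  k=1: a=1, p=9, q=1
  k=2: a=6, p=62, q=7
  k=3: a=1, p=71, q=8
  k=4: a=7, p=559, q=63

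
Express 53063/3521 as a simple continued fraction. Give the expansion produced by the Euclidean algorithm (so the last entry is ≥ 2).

53063 = 15*3521 + 248
3521 = 14*248 + 49
248 = 5*49 + 3
49 = 16*3 + 1
3 = 3*1 + 0  (stop)
So 53063/3521 = [15; 14, 5, 16, 3].

[15; 14, 5, 16, 3]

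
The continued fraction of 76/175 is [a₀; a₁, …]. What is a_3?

3

76 = 0·175 + 76   →  a_0 = 0
175 = 2·76 + 23   →  a_1 = 2
76 = 3·23 + 7   →  a_2 = 3
23 = 3·7 + 2   →  a_3 = 3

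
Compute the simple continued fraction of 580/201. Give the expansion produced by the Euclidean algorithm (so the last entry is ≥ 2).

580 = 2*201 + 178
201 = 1*178 + 23
178 = 7*23 + 17
23 = 1*17 + 6
17 = 2*6 + 5
6 = 1*5 + 1
5 = 5*1 + 0  (stop)
So 580/201 = [2; 1, 7, 1, 2, 1, 5].

[2; 1, 7, 1, 2, 1, 5]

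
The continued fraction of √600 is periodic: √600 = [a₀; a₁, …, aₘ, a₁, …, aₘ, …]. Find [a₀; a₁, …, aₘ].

a₀ = ⌊√600⌋ = 24.
With m₀=0, d₀=1 and mₖ₊₁ = dₖaₖ − mₖ, dₖ₊₁ = (n − mₖ₊₁²)/dₖ, aₖ₊₁ = ⌊(a₀+mₖ₊₁)/dₖ₊₁⌋:
  k=1: m=24, d=24, a=2
  k=2: m=24, d=1, a=48
d=1 and a=2a₀=48 at k=2, so the next step gives (m, d) = (24, 24) again — its k=1 value — and the period has length 2.

[24; 2, 48]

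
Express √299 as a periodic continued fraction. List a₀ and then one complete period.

a₀ = ⌊√299⌋ = 17.
With m₀=0, d₀=1 and mₖ₊₁ = dₖaₖ − mₖ, dₖ₊₁ = (n − mₖ₊₁²)/dₖ, aₖ₊₁ = ⌊(a₀+mₖ₊₁)/dₖ₊₁⌋:
  k=1: m=17, d=10, a=3
  k=2: m=13, d=13, a=2
  k=3: m=13, d=10, a=3
  k=4: m=17, d=1, a=34
d=1 and a=2a₀=34 at k=4, so the next step gives (m, d) = (17, 10) again — its k=1 value — and the period has length 4.

[17; 3, 2, 3, 34]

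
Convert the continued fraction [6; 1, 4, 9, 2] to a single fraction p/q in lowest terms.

Using pₖ = aₖpₖ₋₁ + pₖ₋₂ and qₖ = aₖqₖ₋₁ + qₖ₋₂:
  k=0: a=6, p=6, q=1
  k=1: a=1, p=7, q=1
  k=2: a=4, p=34, q=5
  k=3: a=9, p=313, q=46
  k=4: a=2, p=660, q=97

660/97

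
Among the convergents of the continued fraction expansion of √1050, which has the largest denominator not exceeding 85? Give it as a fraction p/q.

√1050 = [32; 2, 2, 10, 2, 2, 64, …] (period length 6).
Convergents:
  p_0/q_0 = 32/1
  p_1/q_1 = 65/2
  p_2/q_2 = 162/5
  p_3/q_3 = 1685/52
  p_4/q_4 = 3532/109
q_3 = 52 ≤ 85 < 109 = q_4, so the answer is 1685/52.

1685/52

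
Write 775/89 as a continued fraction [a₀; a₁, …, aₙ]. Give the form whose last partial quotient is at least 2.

[8; 1, 2, 2, 2, 1, 3]

775 = 8×89 + 63
89 = 1×63 + 26
63 = 2×26 + 11
26 = 2×11 + 4
11 = 2×4 + 3
4 = 1×3 + 1
3 = 3×1 + 0  (stop)
So 775/89 = [8; 1, 2, 2, 2, 1, 3].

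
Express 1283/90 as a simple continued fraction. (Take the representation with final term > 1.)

[14; 3, 1, 10, 2]

1283 = 14*90 + 23
90 = 3*23 + 21
23 = 1*21 + 2
21 = 10*2 + 1
2 = 2*1 + 0  (stop)
So 1283/90 = [14; 3, 1, 10, 2].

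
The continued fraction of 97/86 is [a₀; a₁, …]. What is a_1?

7

97 = 1·86 + 11   →  a_0 = 1
86 = 7·11 + 9   →  a_1 = 7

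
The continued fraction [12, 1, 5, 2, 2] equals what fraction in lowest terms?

411/32

Fold from the inside: start with 2/1.
  2 + 1/2 = 5/2
  5 + 2/5 = 27/5
  1 + 5/27 = 32/27
  12 + 27/32 = 411/32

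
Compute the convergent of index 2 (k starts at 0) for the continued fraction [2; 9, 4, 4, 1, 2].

Using pₖ = aₖpₖ₋₁ + pₖ₋₂, qₖ = aₖqₖ₋₁ + qₖ₋₂ (with p₋₁=1, p₋₂=0, q₋₁=0, q₋₂=1):
  k=0: a=2, p=2, q=1
  k=1: a=9, p=19, q=9
  k=2: a=4, p=78, q=37

78/37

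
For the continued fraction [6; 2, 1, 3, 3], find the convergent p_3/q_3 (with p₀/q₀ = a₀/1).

70/11

Using pₖ = aₖpₖ₋₁ + pₖ₋₂, qₖ = aₖqₖ₋₁ + qₖ₋₂ (with p₋₁=1, p₋₂=0, q₋₁=0, q₋₂=1):
  k=0: a=6, p=6, q=1
  k=1: a=2, p=13, q=2
  k=2: a=1, p=19, q=3
  k=3: a=3, p=70, q=11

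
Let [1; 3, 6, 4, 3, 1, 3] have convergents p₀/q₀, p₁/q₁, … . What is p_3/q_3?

Using pₖ = aₖpₖ₋₁ + pₖ₋₂, qₖ = aₖqₖ₋₁ + qₖ₋₂ (with p₋₁=1, p₋₂=0, q₋₁=0, q₋₂=1):
  k=0: a=1, p=1, q=1
  k=1: a=3, p=4, q=3
  k=2: a=6, p=25, q=19
  k=3: a=4, p=104, q=79

104/79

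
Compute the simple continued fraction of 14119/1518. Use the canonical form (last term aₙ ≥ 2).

[9; 3, 3, 9, 5, 3]

14119 = 9*1518 + 457
1518 = 3*457 + 147
457 = 3*147 + 16
147 = 9*16 + 3
16 = 5*3 + 1
3 = 3*1 + 0  (stop)
So 14119/1518 = [9; 3, 3, 9, 5, 3].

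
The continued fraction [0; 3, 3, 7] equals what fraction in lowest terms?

22/73

Using pₖ = aₖpₖ₋₁ + pₖ₋₂ and qₖ = aₖqₖ₋₁ + qₖ₋₂:
  k=0: a=0, p=0, q=1
  k=1: a=3, p=1, q=3
  k=2: a=3, p=3, q=10
  k=3: a=7, p=22, q=73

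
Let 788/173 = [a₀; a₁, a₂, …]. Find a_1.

1

788 = 4·173 + 96   →  a_0 = 4
173 = 1·96 + 77   →  a_1 = 1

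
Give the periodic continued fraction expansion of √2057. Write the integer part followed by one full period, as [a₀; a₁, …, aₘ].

[45; 2, 1, 4, 1, 2, 90]

a₀ = ⌊√2057⌋ = 45.
With m₀=0, d₀=1 and mₖ₊₁ = dₖaₖ − mₖ, dₖ₊₁ = (n − mₖ₊₁²)/dₖ, aₖ₊₁ = ⌊(a₀+mₖ₊₁)/dₖ₊₁⌋:
  k=1: m=45, d=32, a=2
  k=2: m=19, d=53, a=1
  k=3: m=34, d=17, a=4
  k=4: m=34, d=53, a=1
  k=5: m=19, d=32, a=2
  k=6: m=45, d=1, a=90
d=1 and a=2a₀=90 at k=6, so the next step gives (m, d) = (45, 32) again — its k=1 value — and the period has length 6.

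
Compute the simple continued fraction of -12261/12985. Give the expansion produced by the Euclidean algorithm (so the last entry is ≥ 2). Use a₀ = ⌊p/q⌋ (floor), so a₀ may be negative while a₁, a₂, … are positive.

[-1; 17, 1, 14, 2, 2, 9]

-12261 = -1×12985 + 724
12985 = 17×724 + 677
724 = 1×677 + 47
677 = 14×47 + 19
47 = 2×19 + 9
19 = 2×9 + 1
9 = 9×1 + 0  (stop)
So -12261/12985 = [-1; 17, 1, 14, 2, 2, 9].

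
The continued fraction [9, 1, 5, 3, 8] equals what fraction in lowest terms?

1555/158

Using pₖ = aₖpₖ₋₁ + pₖ₋₂ and qₖ = aₖqₖ₋₁ + qₖ₋₂:
  k=0: a=9, p=9, q=1
  k=1: a=1, p=10, q=1
  k=2: a=5, p=59, q=6
  k=3: a=3, p=187, q=19
  k=4: a=8, p=1555, q=158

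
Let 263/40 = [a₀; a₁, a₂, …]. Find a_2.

263 = 6·40 + 23   →  a_0 = 6
40 = 1·23 + 17   →  a_1 = 1
23 = 1·17 + 6   →  a_2 = 1

1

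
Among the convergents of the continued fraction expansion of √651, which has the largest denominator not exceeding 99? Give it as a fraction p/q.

1735/68

√651 = [25; 1, 1, 16, 1, 1, 50, …] (period length 6).
Convergents:
  p_0/q_0 = 25/1
  p_1/q_1 = 26/1
  p_2/q_2 = 51/2
  p_3/q_3 = 842/33
  p_4/q_4 = 893/35
  p_5/q_5 = 1735/68
  p_6/q_6 = 87643/3435
q_5 = 68 ≤ 99 < 3435 = q_6, so the answer is 1735/68.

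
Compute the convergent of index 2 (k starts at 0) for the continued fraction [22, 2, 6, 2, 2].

292/13

Using pₖ = aₖpₖ₋₁ + pₖ₋₂, qₖ = aₖqₖ₋₁ + qₖ₋₂ (with p₋₁=1, p₋₂=0, q₋₁=0, q₋₂=1):
  k=0: a=22, p=22, q=1
  k=1: a=2, p=45, q=2
  k=2: a=6, p=292, q=13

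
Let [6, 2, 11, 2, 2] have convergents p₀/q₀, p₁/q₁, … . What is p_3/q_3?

311/48

Using pₖ = aₖpₖ₋₁ + pₖ₋₂, qₖ = aₖqₖ₋₁ + qₖ₋₂ (with p₋₁=1, p₋₂=0, q₋₁=0, q₋₂=1):
  k=0: a=6, p=6, q=1
  k=1: a=2, p=13, q=2
  k=2: a=11, p=149, q=23
  k=3: a=2, p=311, q=48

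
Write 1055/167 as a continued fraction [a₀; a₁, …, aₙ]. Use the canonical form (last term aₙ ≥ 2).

[6; 3, 6, 1, 1, 1, 2]

1055 = 6·167 + 53
167 = 3·53 + 8
53 = 6·8 + 5
8 = 1·5 + 3
5 = 1·3 + 2
3 = 1·2 + 1
2 = 2·1 + 0  (stop)
So 1055/167 = [6; 3, 6, 1, 1, 1, 2].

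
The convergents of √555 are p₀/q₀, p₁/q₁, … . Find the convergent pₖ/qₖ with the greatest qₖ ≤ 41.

801/34

√555 = [23; 1, 1, 3, 1, 3, 1, 1, 46, …] (period length 8).
Convergents:
  p_0/q_0 = 23/1
  p_1/q_1 = 24/1
  p_2/q_2 = 47/2
  p_3/q_3 = 165/7
  p_4/q_4 = 212/9
  p_5/q_5 = 801/34
  p_6/q_6 = 1013/43
q_5 = 34 ≤ 41 < 43 = q_6, so the answer is 801/34.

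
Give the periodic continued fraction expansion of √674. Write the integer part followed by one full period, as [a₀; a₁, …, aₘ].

a₀ = ⌊√674⌋ = 25.
With m₀=0, d₀=1 and mₖ₊₁ = dₖaₖ − mₖ, dₖ₊₁ = (n − mₖ₊₁²)/dₖ, aₖ₊₁ = ⌊(a₀+mₖ₊₁)/dₖ₊₁⌋:
  k=1: m=25, d=49, a=1
  k=2: m=24, d=2, a=24
  k=3: m=24, d=49, a=1
  k=4: m=25, d=1, a=50
d=1 and a=2a₀=50 at k=4, so the next step gives (m, d) = (25, 49) again — its k=1 value — and the period has length 4.

[25; 1, 24, 1, 50]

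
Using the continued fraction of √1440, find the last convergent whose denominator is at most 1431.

√1440 = [37; 1, 17, 1, 74, …] (period length 4).
Convergents:
  p_0/q_0 = 37/1
  p_1/q_1 = 38/1
  p_2/q_2 = 683/18
  p_3/q_3 = 721/19
  p_4/q_4 = 54037/1424
  p_5/q_5 = 54758/1443
q_4 = 1424 ≤ 1431 < 1443 = q_5, so the answer is 54037/1424.

54037/1424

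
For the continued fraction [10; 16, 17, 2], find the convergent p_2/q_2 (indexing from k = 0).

Using pₖ = aₖpₖ₋₁ + pₖ₋₂, qₖ = aₖqₖ₋₁ + qₖ₋₂ (with p₋₁=1, p₋₂=0, q₋₁=0, q₋₂=1):
  k=0: a=10, p=10, q=1
  k=1: a=16, p=161, q=16
  k=2: a=17, p=2747, q=273

2747/273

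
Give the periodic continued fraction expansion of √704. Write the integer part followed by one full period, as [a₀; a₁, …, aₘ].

[26; 1, 1, 7, 13, 7, 1, 1, 52]

a₀ = ⌊√704⌋ = 26.
With m₀=0, d₀=1 and mₖ₊₁ = dₖaₖ − mₖ, dₖ₊₁ = (n − mₖ₊₁²)/dₖ, aₖ₊₁ = ⌊(a₀+mₖ₊₁)/dₖ₊₁⌋:
  k=1: m=26, d=28, a=1
  k=2: m=2, d=25, a=1
  k=3: m=23, d=7, a=7
  k=4: m=26, d=4, a=13
  k=5: m=26, d=7, a=7
  k=6: m=23, d=25, a=1
  k=7: m=2, d=28, a=1
  k=8: m=26, d=1, a=52
d=1 and a=2a₀=52 at k=8, so the next step gives (m, d) = (26, 28) again — its k=1 value — and the period has length 8.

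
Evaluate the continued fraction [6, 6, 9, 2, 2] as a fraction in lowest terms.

1769/287

Using pₖ = aₖpₖ₋₁ + pₖ₋₂ and qₖ = aₖqₖ₋₁ + qₖ₋₂:
  k=0: a=6, p=6, q=1
  k=1: a=6, p=37, q=6
  k=2: a=9, p=339, q=55
  k=3: a=2, p=715, q=116
  k=4: a=2, p=1769, q=287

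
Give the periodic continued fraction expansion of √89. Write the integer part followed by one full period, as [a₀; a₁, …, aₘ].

[9; 2, 3, 3, 2, 18]

a₀ = ⌊√89⌋ = 9.
With m₀=0, d₀=1 and mₖ₊₁ = dₖaₖ − mₖ, dₖ₊₁ = (n − mₖ₊₁²)/dₖ, aₖ₊₁ = ⌊(a₀+mₖ₊₁)/dₖ₊₁⌋:
  k=1: m=9, d=8, a=2
  k=2: m=7, d=5, a=3
  k=3: m=8, d=5, a=3
  k=4: m=7, d=8, a=2
  k=5: m=9, d=1, a=18
d=1 and a=2a₀=18 at k=5, so the next step gives (m, d) = (9, 8) again — its k=1 value — and the period has length 5.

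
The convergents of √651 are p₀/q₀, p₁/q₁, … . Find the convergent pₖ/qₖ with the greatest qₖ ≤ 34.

√651 = [25; 1, 1, 16, 1, 1, 50, …] (period length 6).
Convergents:
  p_0/q_0 = 25/1
  p_1/q_1 = 26/1
  p_2/q_2 = 51/2
  p_3/q_3 = 842/33
  p_4/q_4 = 893/35
q_3 = 33 ≤ 34 < 35 = q_4, so the answer is 842/33.

842/33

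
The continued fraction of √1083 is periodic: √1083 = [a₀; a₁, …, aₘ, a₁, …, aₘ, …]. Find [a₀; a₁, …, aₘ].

[32; 1, 9, 1, 64]

a₀ = ⌊√1083⌋ = 32.
With m₀=0, d₀=1 and mₖ₊₁ = dₖaₖ − mₖ, dₖ₊₁ = (n − mₖ₊₁²)/dₖ, aₖ₊₁ = ⌊(a₀+mₖ₊₁)/dₖ₊₁⌋:
  k=1: m=32, d=59, a=1
  k=2: m=27, d=6, a=9
  k=3: m=27, d=59, a=1
  k=4: m=32, d=1, a=64
d=1 and a=2a₀=64 at k=4, so the next step gives (m, d) = (32, 59) again — its k=1 value — and the period has length 4.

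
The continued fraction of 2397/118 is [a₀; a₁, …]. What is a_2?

5

2397 = 20·118 + 37   →  a_0 = 20
118 = 3·37 + 7   →  a_1 = 3
37 = 5·7 + 2   →  a_2 = 5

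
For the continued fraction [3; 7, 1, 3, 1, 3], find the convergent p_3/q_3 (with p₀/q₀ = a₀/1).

97/31

Using pₖ = aₖpₖ₋₁ + pₖ₋₂, qₖ = aₖqₖ₋₁ + qₖ₋₂ (with p₋₁=1, p₋₂=0, q₋₁=0, q₋₂=1):
  k=0: a=3, p=3, q=1
  k=1: a=7, p=22, q=7
  k=2: a=1, p=25, q=8
  k=3: a=3, p=97, q=31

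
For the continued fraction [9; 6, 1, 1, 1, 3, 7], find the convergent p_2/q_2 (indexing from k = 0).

Using pₖ = aₖpₖ₋₁ + pₖ₋₂, qₖ = aₖqₖ₋₁ + qₖ₋₂ (with p₋₁=1, p₋₂=0, q₋₁=0, q₋₂=1):
  k=0: a=9, p=9, q=1
  k=1: a=6, p=55, q=6
  k=2: a=1, p=64, q=7

64/7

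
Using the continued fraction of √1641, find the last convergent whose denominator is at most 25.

√1641 = [40; 1, 1, 26, 1, 1, 80, …] (period length 6).
Convergents:
  p_0/q_0 = 40/1
  p_1/q_1 = 41/1
  p_2/q_2 = 81/2
  p_3/q_3 = 2147/53
q_2 = 2 ≤ 25 < 53 = q_3, so the answer is 81/2.

81/2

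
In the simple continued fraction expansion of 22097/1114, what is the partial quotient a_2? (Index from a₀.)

22097 = 19·1114 + 931   →  a_0 = 19
1114 = 1·931 + 183   →  a_1 = 1
931 = 5·183 + 16   →  a_2 = 5

5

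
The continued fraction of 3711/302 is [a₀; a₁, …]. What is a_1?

3711 = 12·302 + 87   →  a_0 = 12
302 = 3·87 + 41   →  a_1 = 3

3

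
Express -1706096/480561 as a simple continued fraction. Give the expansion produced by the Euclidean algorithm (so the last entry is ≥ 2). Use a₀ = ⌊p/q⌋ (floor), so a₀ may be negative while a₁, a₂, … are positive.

-1706096 = -4×480561 + 216148
480561 = 2×216148 + 48265
216148 = 4×48265 + 23088
48265 = 2×23088 + 2089
23088 = 11×2089 + 109
2089 = 19×109 + 18
109 = 6×18 + 1
18 = 18×1 + 0  (stop)
So -1706096/480561 = [-4; 2, 4, 2, 11, 19, 6, 18].

[-4; 2, 4, 2, 11, 19, 6, 18]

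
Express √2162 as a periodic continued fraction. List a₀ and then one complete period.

a₀ = ⌊√2162⌋ = 46.
With m₀=0, d₀=1 and mₖ₊₁ = dₖaₖ − mₖ, dₖ₊₁ = (n − mₖ₊₁²)/dₖ, aₖ₊₁ = ⌊(a₀+mₖ₊₁)/dₖ₊₁⌋:
  k=1: m=46, d=46, a=2
  k=2: m=46, d=1, a=92
d=1 and a=2a₀=92 at k=2, so the next step gives (m, d) = (46, 46) again — its k=1 value — and the period has length 2.

[46; 2, 92]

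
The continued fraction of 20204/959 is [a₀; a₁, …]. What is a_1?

14

20204 = 21·959 + 65   →  a_0 = 21
959 = 14·65 + 49   →  a_1 = 14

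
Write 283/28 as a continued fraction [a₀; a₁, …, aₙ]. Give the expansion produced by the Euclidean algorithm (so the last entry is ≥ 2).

[10; 9, 3]

283 = 10×28 + 3
28 = 9×3 + 1
3 = 3×1 + 0  (stop)
So 283/28 = [10; 9, 3].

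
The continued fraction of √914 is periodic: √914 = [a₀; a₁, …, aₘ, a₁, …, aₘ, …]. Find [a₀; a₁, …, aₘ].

[30; 4, 3, 3, 4, 60]

a₀ = ⌊√914⌋ = 30.
With m₀=0, d₀=1 and mₖ₊₁ = dₖaₖ − mₖ, dₖ₊₁ = (n − mₖ₊₁²)/dₖ, aₖ₊₁ = ⌊(a₀+mₖ₊₁)/dₖ₊₁⌋:
  k=1: m=30, d=14, a=4
  k=2: m=26, d=17, a=3
  k=3: m=25, d=17, a=3
  k=4: m=26, d=14, a=4
  k=5: m=30, d=1, a=60
d=1 and a=2a₀=60 at k=5, so the next step gives (m, d) = (30, 14) again — its k=1 value — and the period has length 5.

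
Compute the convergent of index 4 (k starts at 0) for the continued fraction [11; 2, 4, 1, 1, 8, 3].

229/20

Using pₖ = aₖpₖ₋₁ + pₖ₋₂, qₖ = aₖqₖ₋₁ + qₖ₋₂ (with p₋₁=1, p₋₂=0, q₋₁=0, q₋₂=1):
  k=0: a=11, p=11, q=1
  k=1: a=2, p=23, q=2
  k=2: a=4, p=103, q=9
  k=3: a=1, p=126, q=11
  k=4: a=1, p=229, q=20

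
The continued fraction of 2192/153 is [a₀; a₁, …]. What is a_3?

1

2192 = 14·153 + 50   →  a_0 = 14
153 = 3·50 + 3   →  a_1 = 3
50 = 16·3 + 2   →  a_2 = 16
3 = 1·2 + 1   →  a_3 = 1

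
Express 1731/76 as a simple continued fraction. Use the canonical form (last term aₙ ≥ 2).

[22; 1, 3, 2, 8]

1731 = 22·76 + 59
76 = 1·59 + 17
59 = 3·17 + 8
17 = 2·8 + 1
8 = 8·1 + 0  (stop)
So 1731/76 = [22; 1, 3, 2, 8].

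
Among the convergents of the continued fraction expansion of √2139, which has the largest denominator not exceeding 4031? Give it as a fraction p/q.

68449/1480

√2139 = [46; 4, 92, …] (period length 2).
Convergents:
  p_0/q_0 = 46/1
  p_1/q_1 = 185/4
  p_2/q_2 = 17066/369
  p_3/q_3 = 68449/1480
  p_4/q_4 = 6314374/136529
q_3 = 1480 ≤ 4031 < 136529 = q_4, so the answer is 68449/1480.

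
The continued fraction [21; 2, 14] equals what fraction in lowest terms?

623/29

Using pₖ = aₖpₖ₋₁ + pₖ₋₂ and qₖ = aₖqₖ₋₁ + qₖ₋₂:
  k=0: a=21, p=21, q=1
  k=1: a=2, p=43, q=2
  k=2: a=14, p=623, q=29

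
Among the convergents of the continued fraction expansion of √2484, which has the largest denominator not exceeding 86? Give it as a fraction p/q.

√2484 = [49; 1, 5, 4, 5, 1, 98, …] (period length 6).
Convergents:
  p_0/q_0 = 49/1
  p_1/q_1 = 50/1
  p_2/q_2 = 299/6
  p_3/q_3 = 1246/25
  p_4/q_4 = 6529/131
q_3 = 25 ≤ 86 < 131 = q_4, so the answer is 1246/25.

1246/25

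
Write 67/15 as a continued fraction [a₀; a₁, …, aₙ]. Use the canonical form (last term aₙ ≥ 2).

[4; 2, 7]

67 = 4·15 + 7
15 = 2·7 + 1
7 = 7·1 + 0  (stop)
So 67/15 = [4; 2, 7].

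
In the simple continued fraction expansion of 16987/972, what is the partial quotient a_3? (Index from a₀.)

16987 = 17·972 + 463   →  a_0 = 17
972 = 2·463 + 46   →  a_1 = 2
463 = 10·46 + 3   →  a_2 = 10
46 = 15·3 + 1   →  a_3 = 15

15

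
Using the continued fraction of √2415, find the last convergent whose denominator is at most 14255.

√2415 = [49; 7, 98, …] (period length 2).
Convergents:
  p_0/q_0 = 49/1
  p_1/q_1 = 344/7
  p_2/q_2 = 33761/687
  p_3/q_3 = 236671/4816
  p_4/q_4 = 23227519/472655
q_3 = 4816 ≤ 14255 < 472655 = q_4, so the answer is 236671/4816.

236671/4816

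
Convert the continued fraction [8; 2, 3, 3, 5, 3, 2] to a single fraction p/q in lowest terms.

Using pₖ = aₖpₖ₋₁ + pₖ₋₂ and qₖ = aₖqₖ₋₁ + qₖ₋₂:
  k=0: a=8, p=8, q=1
  k=1: a=2, p=17, q=2
  k=2: a=3, p=59, q=7
  k=3: a=3, p=194, q=23
  k=4: a=5, p=1029, q=122
  k=5: a=3, p=3281, q=389
  k=6: a=2, p=7591, q=900

7591/900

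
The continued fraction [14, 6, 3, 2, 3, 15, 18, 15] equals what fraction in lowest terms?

Fold from the inside: start with 15/1.
  18 + 1/15 = 271/15
  15 + 15/271 = 4080/271
  3 + 271/4080 = 12511/4080
  2 + 4080/12511 = 29102/12511
  3 + 12511/29102 = 99817/29102
  6 + 29102/99817 = 628004/99817
  14 + 99817/628004 = 8891873/628004

8891873/628004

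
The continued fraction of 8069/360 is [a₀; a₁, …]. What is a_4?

2

8069 = 22·360 + 149   →  a_0 = 22
360 = 2·149 + 62   →  a_1 = 2
149 = 2·62 + 25   →  a_2 = 2
62 = 2·25 + 12   →  a_3 = 2
25 = 2·12 + 1   →  a_4 = 2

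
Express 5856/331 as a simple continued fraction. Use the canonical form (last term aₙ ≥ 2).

5856 = 17·331 + 229
331 = 1·229 + 102
229 = 2·102 + 25
102 = 4·25 + 2
25 = 12·2 + 1
2 = 2·1 + 0  (stop)
So 5856/331 = [17; 1, 2, 4, 12, 2].

[17; 1, 2, 4, 12, 2]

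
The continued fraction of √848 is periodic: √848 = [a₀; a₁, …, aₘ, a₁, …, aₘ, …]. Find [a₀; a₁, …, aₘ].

a₀ = ⌊√848⌋ = 29.

[29; 8, 3, 3, 3, 8, 58]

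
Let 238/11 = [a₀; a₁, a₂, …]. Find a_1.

1

238 = 21·11 + 7   →  a_0 = 21
11 = 1·7 + 4   →  a_1 = 1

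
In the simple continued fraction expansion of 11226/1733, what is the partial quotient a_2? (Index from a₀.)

10

11226 = 6·1733 + 828   →  a_0 = 6
1733 = 2·828 + 77   →  a_1 = 2
828 = 10·77 + 58   →  a_2 = 10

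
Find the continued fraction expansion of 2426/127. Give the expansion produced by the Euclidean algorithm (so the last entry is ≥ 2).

[19; 9, 1, 3, 3]

2426 = 19*127 + 13
127 = 9*13 + 10
13 = 1*10 + 3
10 = 3*3 + 1
3 = 3*1 + 0  (stop)
So 2426/127 = [19; 9, 1, 3, 3].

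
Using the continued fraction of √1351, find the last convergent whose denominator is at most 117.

1507/41

√1351 = [36; 1, 3, 10, 3, 1, 72, …] (period length 6).
Convergents:
  p_0/q_0 = 36/1
  p_1/q_1 = 37/1
  p_2/q_2 = 147/4
  p_3/q_3 = 1507/41
  p_4/q_4 = 4668/127
q_3 = 41 ≤ 117 < 127 = q_4, so the answer is 1507/41.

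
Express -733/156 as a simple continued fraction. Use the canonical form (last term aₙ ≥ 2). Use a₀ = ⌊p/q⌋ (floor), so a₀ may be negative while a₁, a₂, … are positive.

-733 = -5*156 + 47
156 = 3*47 + 15
47 = 3*15 + 2
15 = 7*2 + 1
2 = 2*1 + 0  (stop)
So -733/156 = [-5; 3, 3, 7, 2].

[-5; 3, 3, 7, 2]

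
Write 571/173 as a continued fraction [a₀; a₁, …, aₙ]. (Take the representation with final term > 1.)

[3; 3, 3, 17]

571 = 3·173 + 52
173 = 3·52 + 17
52 = 3·17 + 1
17 = 17·1 + 0  (stop)
So 571/173 = [3; 3, 3, 17].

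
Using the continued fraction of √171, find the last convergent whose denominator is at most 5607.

57799/4420

√171 = [13; 13, 26, …] (period length 2).
Convergents:
  p_0/q_0 = 13/1
  p_1/q_1 = 170/13
  p_2/q_2 = 4433/339
  p_3/q_3 = 57799/4420
  p_4/q_4 = 1507207/115259
q_3 = 4420 ≤ 5607 < 115259 = q_4, so the answer is 57799/4420.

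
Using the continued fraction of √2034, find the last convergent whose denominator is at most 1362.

40635/901

√2034 = [45; 10, 90, …] (period length 2).
Convergents:
  p_0/q_0 = 45/1
  p_1/q_1 = 451/10
  p_2/q_2 = 40635/901
  p_3/q_3 = 406801/9020
q_2 = 901 ≤ 1362 < 9020 = q_3, so the answer is 40635/901.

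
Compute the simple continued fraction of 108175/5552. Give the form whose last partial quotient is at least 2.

108175 = 19·5552 + 2687
5552 = 2·2687 + 178
2687 = 15·178 + 17
178 = 10·17 + 8
17 = 2·8 + 1
8 = 8·1 + 0  (stop)
So 108175/5552 = [19; 2, 15, 10, 2, 8].

[19; 2, 15, 10, 2, 8]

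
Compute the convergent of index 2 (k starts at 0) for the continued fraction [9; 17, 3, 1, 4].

471/52

Using pₖ = aₖpₖ₋₁ + pₖ₋₂, qₖ = aₖqₖ₋₁ + qₖ₋₂ (with p₋₁=1, p₋₂=0, q₋₁=0, q₋₂=1):
  k=0: a=9, p=9, q=1
  k=1: a=17, p=154, q=17
  k=2: a=3, p=471, q=52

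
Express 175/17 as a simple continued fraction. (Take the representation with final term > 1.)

175 = 10*17 + 5
17 = 3*5 + 2
5 = 2*2 + 1
2 = 2*1 + 0  (stop)
So 175/17 = [10; 3, 2, 2].

[10; 3, 2, 2]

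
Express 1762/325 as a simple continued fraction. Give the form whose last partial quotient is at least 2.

1762 = 5·325 + 137
325 = 2·137 + 51
137 = 2·51 + 35
51 = 1·35 + 16
35 = 2·16 + 3
16 = 5·3 + 1
3 = 3·1 + 0  (stop)
So 1762/325 = [5; 2, 2, 1, 2, 5, 3].

[5; 2, 2, 1, 2, 5, 3]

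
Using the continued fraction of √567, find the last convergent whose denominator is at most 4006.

√567 = [23; 1, 4, 3, 4, 1, 46, …] (period length 6).
Convergents:
  p_0/q_0 = 23/1
  p_1/q_1 = 24/1
  p_2/q_2 = 119/5
  p_3/q_3 = 381/16
  p_4/q_4 = 1643/69
  p_5/q_5 = 2024/85
  p_6/q_6 = 94747/3979
  p_7/q_7 = 96771/4064
q_6 = 3979 ≤ 4006 < 4064 = q_7, so the answer is 94747/3979.

94747/3979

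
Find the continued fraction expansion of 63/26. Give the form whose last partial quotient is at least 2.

[2; 2, 2, 1, 3]

63 = 2·26 + 11
26 = 2·11 + 4
11 = 2·4 + 3
4 = 1·3 + 1
3 = 3·1 + 0  (stop)
So 63/26 = [2; 2, 2, 1, 3].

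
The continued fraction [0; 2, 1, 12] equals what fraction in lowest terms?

13/38

Using pₖ = aₖpₖ₋₁ + pₖ₋₂ and qₖ = aₖqₖ₋₁ + qₖ₋₂:
  k=0: a=0, p=0, q=1
  k=1: a=2, p=1, q=2
  k=2: a=1, p=1, q=3
  k=3: a=12, p=13, q=38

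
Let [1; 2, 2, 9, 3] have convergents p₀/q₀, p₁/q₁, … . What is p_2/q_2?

Using pₖ = aₖpₖ₋₁ + pₖ₋₂, qₖ = aₖqₖ₋₁ + qₖ₋₂ (with p₋₁=1, p₋₂=0, q₋₁=0, q₋₂=1):
  k=0: a=1, p=1, q=1
  k=1: a=2, p=3, q=2
  k=2: a=2, p=7, q=5

7/5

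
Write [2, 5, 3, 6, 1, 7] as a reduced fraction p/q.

2013/920

Fold from the inside: start with 7/1.
  1 + 1/7 = 8/7
  6 + 7/8 = 55/8
  3 + 8/55 = 173/55
  5 + 55/173 = 920/173
  2 + 173/920 = 2013/920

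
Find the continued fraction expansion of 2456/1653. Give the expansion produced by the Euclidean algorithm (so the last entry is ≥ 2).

[1; 2, 17, 11, 1, 3]

2456 = 1·1653 + 803
1653 = 2·803 + 47
803 = 17·47 + 4
47 = 11·4 + 3
4 = 1·3 + 1
3 = 3·1 + 0  (stop)
So 2456/1653 = [1; 2, 17, 11, 1, 3].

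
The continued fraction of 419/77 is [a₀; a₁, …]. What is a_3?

1

419 = 5·77 + 34   →  a_0 = 5
77 = 2·34 + 9   →  a_1 = 2
34 = 3·9 + 7   →  a_2 = 3
9 = 1·7 + 2   →  a_3 = 1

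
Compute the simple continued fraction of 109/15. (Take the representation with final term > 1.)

109 = 7×15 + 4
15 = 3×4 + 3
4 = 1×3 + 1
3 = 3×1 + 0  (stop)
So 109/15 = [7; 3, 1, 3].

[7; 3, 1, 3]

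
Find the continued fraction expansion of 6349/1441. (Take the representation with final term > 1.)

[4; 2, 2, 6, 3, 3, 4]

6349 = 4·1441 + 585
1441 = 2·585 + 271
585 = 2·271 + 43
271 = 6·43 + 13
43 = 3·13 + 4
13 = 3·4 + 1
4 = 4·1 + 0  (stop)
So 6349/1441 = [4; 2, 2, 6, 3, 3, 4].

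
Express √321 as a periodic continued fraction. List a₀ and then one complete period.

[17; 1, 10, 1, 34]

a₀ = ⌊√321⌋ = 17.
With m₀=0, d₀=1 and mₖ₊₁ = dₖaₖ − mₖ, dₖ₊₁ = (n − mₖ₊₁²)/dₖ, aₖ₊₁ = ⌊(a₀+mₖ₊₁)/dₖ₊₁⌋:
  k=1: m=17, d=32, a=1
  k=2: m=15, d=3, a=10
  k=3: m=15, d=32, a=1
  k=4: m=17, d=1, a=34
d=1 and a=2a₀=34 at k=4, so the next step gives (m, d) = (17, 32) again — its k=1 value — and the period has length 4.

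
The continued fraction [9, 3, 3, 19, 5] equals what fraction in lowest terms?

Using pₖ = aₖpₖ₋₁ + pₖ₋₂ and qₖ = aₖqₖ₋₁ + qₖ₋₂:
  k=0: a=9, p=9, q=1
  k=1: a=3, p=28, q=3
  k=2: a=3, p=93, q=10
  k=3: a=19, p=1795, q=193
  k=4: a=5, p=9068, q=975

9068/975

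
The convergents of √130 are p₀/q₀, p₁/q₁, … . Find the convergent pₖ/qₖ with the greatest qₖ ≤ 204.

1277/112

√130 = [11; 2, 2, 22, …] (period length 3).
Convergents:
  p_0/q_0 = 11/1
  p_1/q_1 = 23/2
  p_2/q_2 = 57/5
  p_3/q_3 = 1277/112
  p_4/q_4 = 2611/229
q_3 = 112 ≤ 204 < 229 = q_4, so the answer is 1277/112.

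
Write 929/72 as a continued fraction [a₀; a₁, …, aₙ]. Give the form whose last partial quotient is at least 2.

929 = 12*72 + 65
72 = 1*65 + 7
65 = 9*7 + 2
7 = 3*2 + 1
2 = 2*1 + 0  (stop)
So 929/72 = [12; 1, 9, 3, 2].

[12; 1, 9, 3, 2]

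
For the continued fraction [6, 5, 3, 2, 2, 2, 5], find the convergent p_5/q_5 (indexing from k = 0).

1343/217

Using pₖ = aₖpₖ₋₁ + pₖ₋₂, qₖ = aₖqₖ₋₁ + qₖ₋₂ (with p₋₁=1, p₋₂=0, q₋₁=0, q₋₂=1):
  k=0: a=6, p=6, q=1
  k=1: a=5, p=31, q=5
  k=2: a=3, p=99, q=16
  k=3: a=2, p=229, q=37
  k=4: a=2, p=557, q=90
  k=5: a=2, p=1343, q=217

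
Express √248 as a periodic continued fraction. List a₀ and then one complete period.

a₀ = ⌊√248⌋ = 15.
With m₀=0, d₀=1 and mₖ₊₁ = dₖaₖ − mₖ, dₖ₊₁ = (n − mₖ₊₁²)/dₖ, aₖ₊₁ = ⌊(a₀+mₖ₊₁)/dₖ₊₁⌋:
  k=1: m=15, d=23, a=1
  k=2: m=8, d=8, a=2
  k=3: m=8, d=23, a=1
  k=4: m=15, d=1, a=30
d=1 and a=2a₀=30 at k=4, so the next step gives (m, d) = (15, 23) again — its k=1 value — and the period has length 4.

[15; 1, 2, 1, 30]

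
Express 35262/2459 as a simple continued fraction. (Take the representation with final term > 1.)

35262 = 14·2459 + 836
2459 = 2·836 + 787
836 = 1·787 + 49
787 = 16·49 + 3
49 = 16·3 + 1
3 = 3·1 + 0  (stop)
So 35262/2459 = [14; 2, 1, 16, 16, 3].

[14; 2, 1, 16, 16, 3]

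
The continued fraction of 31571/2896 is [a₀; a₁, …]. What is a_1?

31571 = 10·2896 + 2611   →  a_0 = 10
2896 = 1·2611 + 285   →  a_1 = 1

1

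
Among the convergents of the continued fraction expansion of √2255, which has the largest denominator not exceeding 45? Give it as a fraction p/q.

√2255 = [47; 2, 18, 2, 94, …] (period length 4).
Convergents:
  p_0/q_0 = 47/1
  p_1/q_1 = 95/2
  p_2/q_2 = 1757/37
  p_3/q_3 = 3609/76
q_2 = 37 ≤ 45 < 76 = q_3, so the answer is 1757/37.

1757/37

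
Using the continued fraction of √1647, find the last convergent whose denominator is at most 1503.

39731/979

√1647 = [40; 1, 1, 2, 1, 1, 80, …] (period length 6).
Convergents:
  p_0/q_0 = 40/1
  p_1/q_1 = 41/1
  p_2/q_2 = 81/2
  p_3/q_3 = 203/5
  p_4/q_4 = 284/7
  p_5/q_5 = 487/12
  p_6/q_6 = 39244/967
  p_7/q_7 = 39731/979
  p_8/q_8 = 78975/1946
q_7 = 979 ≤ 1503 < 1946 = q_8, so the answer is 39731/979.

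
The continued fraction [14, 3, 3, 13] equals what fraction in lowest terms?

Fold from the inside: start with 13/1.
  3 + 1/13 = 40/13
  3 + 13/40 = 133/40
  14 + 40/133 = 1902/133

1902/133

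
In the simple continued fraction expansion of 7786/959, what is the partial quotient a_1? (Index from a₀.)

7786 = 8·959 + 114   →  a_0 = 8
959 = 8·114 + 47   →  a_1 = 8

8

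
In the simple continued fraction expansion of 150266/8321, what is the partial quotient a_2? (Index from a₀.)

19

150266 = 18·8321 + 488   →  a_0 = 18
8321 = 17·488 + 25   →  a_1 = 17
488 = 19·25 + 13   →  a_2 = 19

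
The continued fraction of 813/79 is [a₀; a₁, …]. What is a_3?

3

813 = 10·79 + 23   →  a_0 = 10
79 = 3·23 + 10   →  a_1 = 3
23 = 2·10 + 3   →  a_2 = 2
10 = 3·3 + 1   →  a_3 = 3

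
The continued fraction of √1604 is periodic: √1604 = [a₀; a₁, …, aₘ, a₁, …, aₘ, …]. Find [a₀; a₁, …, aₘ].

a₀ = ⌊√1604⌋ = 40.
With m₀=0, d₀=1 and mₖ₊₁ = dₖaₖ − mₖ, dₖ₊₁ = (n − mₖ₊₁²)/dₖ, aₖ₊₁ = ⌊(a₀+mₖ₊₁)/dₖ₊₁⌋:
  k=1: m=40, d=4, a=20
  k=2: m=40, d=1, a=80
d=1 and a=2a₀=80 at k=2, so the next step gives (m, d) = (40, 4) again — its k=1 value — and the period has length 2.

[40; 20, 80]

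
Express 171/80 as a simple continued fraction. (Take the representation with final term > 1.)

[2; 7, 3, 1, 2]

171 = 2·80 + 11
80 = 7·11 + 3
11 = 3·3 + 2
3 = 1·2 + 1
2 = 2·1 + 0  (stop)
So 171/80 = [2; 7, 3, 1, 2].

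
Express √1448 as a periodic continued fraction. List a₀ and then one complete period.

[38; 19, 76]

a₀ = ⌊√1448⌋ = 38.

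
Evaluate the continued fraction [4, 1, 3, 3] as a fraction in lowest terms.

Using pₖ = aₖpₖ₋₁ + pₖ₋₂ and qₖ = aₖqₖ₋₁ + qₖ₋₂:
  k=0: a=4, p=4, q=1
  k=1: a=1, p=5, q=1
  k=2: a=3, p=19, q=4
  k=3: a=3, p=62, q=13

62/13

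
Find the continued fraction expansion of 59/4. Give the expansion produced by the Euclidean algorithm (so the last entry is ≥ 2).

[14; 1, 3]

59 = 14*4 + 3
4 = 1*3 + 1
3 = 3*1 + 0  (stop)
So 59/4 = [14; 1, 3].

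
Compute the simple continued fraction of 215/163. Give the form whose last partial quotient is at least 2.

[1; 3, 7, 2, 3]

215 = 1·163 + 52
163 = 3·52 + 7
52 = 7·7 + 3
7 = 2·3 + 1
3 = 3·1 + 0  (stop)
So 215/163 = [1; 3, 7, 2, 3].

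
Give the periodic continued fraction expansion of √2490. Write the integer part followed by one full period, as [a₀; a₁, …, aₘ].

a₀ = ⌊√2490⌋ = 49.
With m₀=0, d₀=1 and mₖ₊₁ = dₖaₖ − mₖ, dₖ₊₁ = (n − mₖ₊₁²)/dₖ, aₖ₊₁ = ⌊(a₀+mₖ₊₁)/dₖ₊₁⌋:
  k=1: m=49, d=89, a=1
  k=2: m=40, d=10, a=8
  k=3: m=40, d=89, a=1
  k=4: m=49, d=1, a=98
d=1 and a=2a₀=98 at k=4, so the next step gives (m, d) = (49, 89) again — its k=1 value — and the period has length 4.

[49; 1, 8, 1, 98]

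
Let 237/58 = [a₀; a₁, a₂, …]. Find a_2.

1

237 = 4·58 + 5   →  a_0 = 4
58 = 11·5 + 3   →  a_1 = 11
5 = 1·3 + 2   →  a_2 = 1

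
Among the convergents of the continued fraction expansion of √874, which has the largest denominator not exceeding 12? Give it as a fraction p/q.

√874 = [29; 1, 1, 3, 2, 3, 1, 1, 58, …] (period length 8).
Convergents:
  p_0/q_0 = 29/1
  p_1/q_1 = 30/1
  p_2/q_2 = 59/2
  p_3/q_3 = 207/7
  p_4/q_4 = 473/16
q_3 = 7 ≤ 12 < 16 = q_4, so the answer is 207/7.

207/7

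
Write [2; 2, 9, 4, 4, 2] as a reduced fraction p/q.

1831/740

Using pₖ = aₖpₖ₋₁ + pₖ₋₂ and qₖ = aₖqₖ₋₁ + qₖ₋₂:
  k=0: a=2, p=2, q=1
  k=1: a=2, p=5, q=2
  k=2: a=9, p=47, q=19
  k=3: a=4, p=193, q=78
  k=4: a=4, p=819, q=331
  k=5: a=2, p=1831, q=740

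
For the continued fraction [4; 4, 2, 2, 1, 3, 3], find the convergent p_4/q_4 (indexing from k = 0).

131/31

Using pₖ = aₖpₖ₋₁ + pₖ₋₂, qₖ = aₖqₖ₋₁ + qₖ₋₂ (with p₋₁=1, p₋₂=0, q₋₁=0, q₋₂=1):
  k=0: a=4, p=4, q=1
  k=1: a=4, p=17, q=4
  k=2: a=2, p=38, q=9
  k=3: a=2, p=93, q=22
  k=4: a=1, p=131, q=31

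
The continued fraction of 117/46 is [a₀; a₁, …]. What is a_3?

5

117 = 2·46 + 25   →  a_0 = 2
46 = 1·25 + 21   →  a_1 = 1
25 = 1·21 + 4   →  a_2 = 1
21 = 5·4 + 1   →  a_3 = 5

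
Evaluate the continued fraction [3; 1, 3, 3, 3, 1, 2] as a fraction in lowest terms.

584/155

Fold from the inside: start with 2/1.
  1 + 1/2 = 3/2
  3 + 2/3 = 11/3
  3 + 3/11 = 36/11
  3 + 11/36 = 119/36
  1 + 36/119 = 155/119
  3 + 119/155 = 584/155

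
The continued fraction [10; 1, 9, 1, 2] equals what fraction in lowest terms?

Using pₖ = aₖpₖ₋₁ + pₖ₋₂ and qₖ = aₖqₖ₋₁ + qₖ₋₂:
  k=0: a=10, p=10, q=1
  k=1: a=1, p=11, q=1
  k=2: a=9, p=109, q=10
  k=3: a=1, p=120, q=11
  k=4: a=2, p=349, q=32

349/32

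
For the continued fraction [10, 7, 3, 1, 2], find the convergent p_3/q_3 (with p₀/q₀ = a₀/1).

294/29

Using pₖ = aₖpₖ₋₁ + pₖ₋₂, qₖ = aₖqₖ₋₁ + qₖ₋₂ (with p₋₁=1, p₋₂=0, q₋₁=0, q₋₂=1):
  k=0: a=10, p=10, q=1
  k=1: a=7, p=71, q=7
  k=2: a=3, p=223, q=22
  k=3: a=1, p=294, q=29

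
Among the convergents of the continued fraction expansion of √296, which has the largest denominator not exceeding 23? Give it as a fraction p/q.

86/5

√296 = [17; 4, 1, 7, 1, 4, 34, …] (period length 6).
Convergents:
  p_0/q_0 = 17/1
  p_1/q_1 = 69/4
  p_2/q_2 = 86/5
  p_3/q_3 = 671/39
q_2 = 5 ≤ 23 < 39 = q_3, so the answer is 86/5.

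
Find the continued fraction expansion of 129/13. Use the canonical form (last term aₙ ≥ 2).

[9; 1, 12]

129 = 9*13 + 12
13 = 1*12 + 1
12 = 12*1 + 0  (stop)
So 129/13 = [9; 1, 12].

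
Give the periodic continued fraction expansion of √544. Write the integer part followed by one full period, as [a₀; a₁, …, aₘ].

a₀ = ⌊√544⌋ = 23.
With m₀=0, d₀=1 and mₖ₊₁ = dₖaₖ − mₖ, dₖ₊₁ = (n − mₖ₊₁²)/dₖ, aₖ₊₁ = ⌊(a₀+mₖ₊₁)/dₖ₊₁⌋:
  k=1: m=23, d=15, a=3
  k=2: m=22, d=4, a=11
  k=3: m=22, d=15, a=3
  k=4: m=23, d=1, a=46
d=1 and a=2a₀=46 at k=4, so the next step gives (m, d) = (23, 15) again — its k=1 value — and the period has length 4.

[23; 3, 11, 3, 46]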